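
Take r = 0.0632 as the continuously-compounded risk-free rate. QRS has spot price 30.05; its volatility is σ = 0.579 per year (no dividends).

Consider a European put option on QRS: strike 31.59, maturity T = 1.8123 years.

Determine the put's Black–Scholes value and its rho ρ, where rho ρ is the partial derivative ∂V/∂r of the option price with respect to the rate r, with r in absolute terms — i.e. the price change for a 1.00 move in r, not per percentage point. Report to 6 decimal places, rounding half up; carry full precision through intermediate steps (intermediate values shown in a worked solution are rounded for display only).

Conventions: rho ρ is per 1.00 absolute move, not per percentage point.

σ√T = 0.579·√1.8123 = 0.779460
d₁ = (ln(S/K) + (r+σ²/2)T) / (σ√T) = (ln(30.05/31.59) + (0.0632+0.579²/2)·1.8123) / 0.779460 = (-0.049978 + 0.418316) / 0.779460 = 0.472556
d₂ = d₁ − σ√T = 0.472556 − 0.779460 = -0.306904
e^{−rT} = 0.891779
N(−d₁) = 0.318265,  N(−d₂) = 0.620542
Put price V = K·e^{−rT}·N(−d₂) − S·N(−d₁) = 17.481460 − 9.563867 = 7.917593
ρ = −K·T·e^{−rT}·N(−d₂) = -31.681649

price = 7.917593
ρ = -31.681649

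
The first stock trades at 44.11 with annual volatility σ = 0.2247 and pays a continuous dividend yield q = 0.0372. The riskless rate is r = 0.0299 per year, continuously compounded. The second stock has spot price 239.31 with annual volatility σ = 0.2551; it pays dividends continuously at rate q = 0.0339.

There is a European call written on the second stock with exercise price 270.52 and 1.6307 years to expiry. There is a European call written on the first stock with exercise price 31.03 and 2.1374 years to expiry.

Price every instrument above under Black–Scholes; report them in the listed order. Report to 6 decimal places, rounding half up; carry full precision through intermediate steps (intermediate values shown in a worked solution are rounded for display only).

price(the second stock call K=270.52) = 18.116305
price(the first stock call K=31.03) = 12.523468

[the second stock call K=270.52]
σ√T = 0.2551·√1.6307 = 0.325760
d₁ = (ln(S/K) + (r−q+σ²/2)T) / (σ√T) = (ln(239.31/270.52) + (0.0299−0.0339+0.2551²/2)·1.6307) / 0.325760 = (-0.122586 + 0.046537) / 0.325760 = -0.233452
d₂ = d₁ − σ√T = -0.233452 − 0.325760 = -0.559212
e^{−rT} = 0.952412
e^{−qT} = 0.946219
N(d₁) = 0.407705,  N(d₂) = 0.288009
price = S·e^{−qT}·N(d₁) − K·e^{−rT}·N(d₂) = 92.320669 − 74.204363 = 18.116305
[the first stock call K=31.03]
σ√T = 0.2247·√2.1374 = 0.328508
d₁ = (ln(S/K) + (r−q+σ²/2)T) / (σ√T) = (ln(44.11/31.03) + (0.0299−0.0372+0.2247²/2)·2.1374) / 0.328508 = (0.351732 + 0.038356) / 0.328508 = 1.187453
d₂ = d₁ − σ√T = 1.187453 − 0.328508 = 0.858945
e^{−rT} = 0.938091
e^{−qT} = 0.923568
N(d₁) = 0.882475,  N(d₂) = 0.804815
price = S·e^{−qT}·N(d₁) − K·e^{−rT}·N(d₂) = 35.950786 − 23.427318 = 12.523468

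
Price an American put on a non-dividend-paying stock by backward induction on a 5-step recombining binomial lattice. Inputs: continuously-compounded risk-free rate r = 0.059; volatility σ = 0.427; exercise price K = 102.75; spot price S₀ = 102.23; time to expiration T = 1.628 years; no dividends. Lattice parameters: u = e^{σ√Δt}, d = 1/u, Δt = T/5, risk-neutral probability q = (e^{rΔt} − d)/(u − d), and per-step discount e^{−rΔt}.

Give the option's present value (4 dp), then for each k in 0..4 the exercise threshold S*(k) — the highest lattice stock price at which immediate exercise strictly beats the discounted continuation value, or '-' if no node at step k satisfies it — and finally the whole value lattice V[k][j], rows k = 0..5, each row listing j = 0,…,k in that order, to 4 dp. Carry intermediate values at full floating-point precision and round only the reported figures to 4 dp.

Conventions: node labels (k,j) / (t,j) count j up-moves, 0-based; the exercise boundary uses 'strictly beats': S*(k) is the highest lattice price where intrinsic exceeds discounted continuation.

price = 18.7958
boundary = - - 62.7979 49.2185 62.7979
tree:
18.7958
27.9420 9.6010
39.9521 16.0002 3.0241
53.5315 25.8605 5.9148 0.0000
64.1745 39.9521 11.5684 0.0000 0.0000
72.5161 53.5315 22.6262 0.0000 0.0000 0.0000

Δt=0.32560, u=1.27590, d=0.78376, q=0.47880, disc=e^(-rΔt)=0.98097
k=5 terminal: V=max(K-S,0) → 72.5161 53.5315 22.6262 0.0000 0.0000 0.0000
k=4: j=0 S=38.5755 intr=64.1745 cont=62.2195 V=64.1745[EX]; j=1 S=62.7979 intr=39.9521 cont=37.9971 V=39.9521[EX]; j=2 S=102.2300 intr=0.5200 cont=11.5684 V=11.5684[hold]; j=3 S=166.4224 intr=0.0000 cont=0.0000 V=0.0000[hold]; j=4 S=270.9227 intr=0.0000 cont=0.0000 V=0.0000[hold]  S*(4)=62.7979
k=3: j=0 S=49.2185 intr=53.5315 cont=51.5765 V=53.5315[EX]; j=1 S=80.1238 intr=22.6262 cont=25.8605 V=25.8605[hold]; j=2 S=130.4353 intr=0.0000 cont=5.9148 V=5.9148[hold]; j=3 S=212.3384 intr=0.0000 cont=0.0000 V=0.0000[hold]  S*(3)=49.2185
k=2: j=0 S=62.7979 intr=39.9521 cont=39.5162 V=39.9521[EX]; j=1 S=102.2300 intr=0.5200 cont=16.0002 V=16.0002[hold]; j=2 S=166.4224 intr=0.0000 cont=3.0241 V=3.0241[hold]  S*(2)=62.7979
k=1: j=0 S=80.1238 intr=22.6262 cont=27.9420 V=27.9420[hold]; j=1 S=130.4353 intr=0.0000 cont=9.6010 V=9.6010[hold]  S*(1)=-
k=0: j=0 S=102.2300 intr=0.5200 cont=18.7958 V=18.7958[hold]  S*(0)=-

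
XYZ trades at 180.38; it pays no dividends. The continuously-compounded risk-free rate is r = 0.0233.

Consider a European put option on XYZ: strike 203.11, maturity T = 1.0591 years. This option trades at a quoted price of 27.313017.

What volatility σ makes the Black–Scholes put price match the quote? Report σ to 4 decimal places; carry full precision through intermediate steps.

At σ = 0.2189 the Black–Scholes value reproduces the quote:
σ√T = 0.2189·√1.0591 = 0.225276
d₁ = (ln(S/K) + (r+σ²/2)T) / (σ√T) = (ln(180.38/203.11) + (0.0233+0.2189²/2)·1.0591) / 0.225276 = (-0.118682 + 0.050052) / 0.225276 = -0.304651
d₂ = d₁ − σ√T = -0.304651 − 0.225276 = -0.529926
e^{−rT} = 0.975625
N(−d₁) = 0.619684,  N(−d₂) = 0.701918
V = K·e^{−rT}·N(−d₂) − S·N(−d₁) = 139.091597 − 111.778580 = 27.313017 (the quoted price), and the Black–Scholes price is strictly increasing in σ, so σ is unique

sigma = 0.2189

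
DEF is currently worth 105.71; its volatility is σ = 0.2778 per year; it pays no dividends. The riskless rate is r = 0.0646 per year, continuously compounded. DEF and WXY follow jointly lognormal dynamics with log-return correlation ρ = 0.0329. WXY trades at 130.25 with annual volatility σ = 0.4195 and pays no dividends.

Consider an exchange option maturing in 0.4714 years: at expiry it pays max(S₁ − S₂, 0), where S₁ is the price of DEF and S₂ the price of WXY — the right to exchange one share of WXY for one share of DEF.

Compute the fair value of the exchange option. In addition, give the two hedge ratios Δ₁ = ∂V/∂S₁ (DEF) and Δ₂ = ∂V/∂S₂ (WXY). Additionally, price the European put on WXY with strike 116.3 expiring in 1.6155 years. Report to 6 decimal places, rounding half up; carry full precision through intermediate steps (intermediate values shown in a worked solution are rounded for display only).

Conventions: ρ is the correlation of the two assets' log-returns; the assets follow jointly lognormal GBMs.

σ_eff = √(σ₁² + σ₂² − 2ρσ₁σ₂) = √(0.2778² + 0.4195² − 2·0.0329·0.2778·0.4195) = 0.495464
d₁ = (ln(S₁/S₂) + (q₂ − q₁ + σ_eff²/2)T) / (σ_eff√T) = (ln(105.71/130.25) + (0.0 − 0.0 + 0.122742)·0.4714) / 0.340179 = -0.443577
d₂ = d₁ − σ_eff√T = -0.443577 − 0.340179 = -0.783755
N(d₁) = 0.328674,  N(d₂) = 0.216592
V = S₁·e^{−q₁T}·N(d₁) − S₂·e^{−q₂T}·N(d₂) = 34.744163 − 28.211082 = 6.533081
Δ₁ = e^{−q₁T}·N(d₁) = 0.328674;  Δ₂ = −e^{−q₂T}·N(d₂) = -0.216592
[vanilla: WXY put K=116.3]
σ√T = 0.4195·√1.6155 = 0.533194
d₁ = (ln(S/K) + (r+σ²/2)T) / (σ√T) = (ln(130.25/116.3) + (0.0646+0.4195²/2)·1.6155) / 0.533194 = (0.113283 + 0.246509) / 0.533194 = 0.674786
d₂ = d₁ − σ√T = 0.674786 − 0.533194 = 0.141592
e^{−rT} = 0.900900
N(−d₁) = 0.249906,  N(−d₂) = 0.443701
price = K·e^{−rT}·N(−d₂) − S·N(−d₁) = 46.488640 − 32.550242 = 13.938398

exchange price = 6.533081
Δ1 = 0.328674
Δ2 = -0.216592
price(WXY put K=116.3) = 13.938398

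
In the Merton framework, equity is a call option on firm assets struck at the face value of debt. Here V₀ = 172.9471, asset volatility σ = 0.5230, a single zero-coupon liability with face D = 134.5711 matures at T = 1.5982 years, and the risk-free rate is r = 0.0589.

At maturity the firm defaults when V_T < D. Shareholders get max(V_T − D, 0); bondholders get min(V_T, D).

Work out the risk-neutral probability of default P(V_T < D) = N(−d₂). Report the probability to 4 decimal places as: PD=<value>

PD=0.4242

Equity is a call on the firm's assets struck at D = 134.5711:
d₁ = [ln(V₀/D) + (r + σ²/2)T] / (σ√T)
   = [ln(172.9471/134.5711) + (0.0589 + 0.5·0.5230²)·1.5982] / (0.5230·√1.5982)
   = [0.250893 + 0.312711] / 0.661176 = 0.852426
d₂ = d₁ − σ√T = 0.852426 − 0.661176 = 0.191250
risk-neutral PD = N(−d₂) = N(-0.191250) = 0.424165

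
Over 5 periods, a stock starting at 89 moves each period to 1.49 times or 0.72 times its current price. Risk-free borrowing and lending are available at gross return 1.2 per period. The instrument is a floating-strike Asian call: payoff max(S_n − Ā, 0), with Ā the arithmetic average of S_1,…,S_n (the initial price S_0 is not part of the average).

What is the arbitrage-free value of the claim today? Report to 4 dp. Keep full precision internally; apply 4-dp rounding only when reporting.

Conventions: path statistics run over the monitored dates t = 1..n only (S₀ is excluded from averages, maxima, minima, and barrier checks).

price = 27.7786

Set p* = 0.6234 (from d < R < u); the path-dependent value is the discounted p*-expectation over all price paths.
Enumerate all 2^5 = 32 price paths (U = up ×1.49, D = down ×0.72); each path with k up-moves has probability p*^k·(1−p*)^(5−k).
DDDDD: Ā=36.9150, payoff=0.0000, prob=0.007578
UDDDD: Ā=76.3936, payoff=0.0000, prob=0.012542
DUDDD: Ā=62.6876, payoff=0.0000, prob=0.012542
UUDDD: Ā=129.7285, payoff=0.0000, prob=0.020760
DDUDD: Ā=52.8193, payoff=0.0000, prob=0.012542
UDUDD: Ā=109.3066, payoff=0.0000, prob=0.020760
DUUDD: Ā=95.6006, payoff=0.0000, prob=0.020760
UUUDD: Ā=197.8401, payoff=0.0000, prob=0.034361
DDDUD: Ā=45.7141, payoff=0.0000, prob=0.012542
UDDUD: Ā=94.6028, payoff=0.0000, prob=0.020760
DUDUD: Ā=80.8968, payoff=0.0000, prob=0.020760
UUDUD: Ā=167.4114, payoff=0.0000, prob=0.034361
DDUUD: Ā=71.0285, payoff=2.7212, prob=0.020760
UDUUD: Ā=146.9895, payoff=5.6313, prob=0.034361
DUUUD: Ā=133.2835, payoff=19.3373, prob=0.034361
UUUUD: Ā=275.8228, payoff=40.0176, prob=0.056873
DDDDU: Ā=40.5984, payoff=0.0000, prob=0.012542
UDDDU: Ā=84.0161, payoff=0.0000, prob=0.020760
DUDDU: Ā=70.3101, payoff=3.4396, prob=0.020760
UUDDU: Ā=145.5028, payoff=7.1181, prob=0.034361
DDUDU: Ā=60.4417, payoff=13.3079, prob=0.020760
UDUDU: Ā=125.0808, payoff=27.5400, prob=0.034361
DUUDU: Ā=111.3748, payoff=41.2460, prob=0.034361
UUUDU: Ā=230.4840, payoff=85.3563, prob=0.056873
DDDUU: Ā=53.3366, payoff=20.4131, prob=0.020760
UDDUU: Ā=110.3770, payoff=42.2438, prob=0.034361
DUDUU: Ā=96.6710, payoff=55.9498, prob=0.034361
UUDUU: Ā=200.0553, payoff=115.7850, prob=0.056873
DDUUU: Ā=86.8027, payoff=65.8181, prob=0.034361
UDUUU: Ā=179.6334, payoff=136.2069, prob=0.056873
DUUUU: Ā=165.9274, payoff=149.9129, prob=0.056873
UUUUU: Ā=343.3775, payoff=310.2365, prob=0.094135
Price = Σ prob·payoff / R^5 = 69.121995 / 2.488320 = 27.7786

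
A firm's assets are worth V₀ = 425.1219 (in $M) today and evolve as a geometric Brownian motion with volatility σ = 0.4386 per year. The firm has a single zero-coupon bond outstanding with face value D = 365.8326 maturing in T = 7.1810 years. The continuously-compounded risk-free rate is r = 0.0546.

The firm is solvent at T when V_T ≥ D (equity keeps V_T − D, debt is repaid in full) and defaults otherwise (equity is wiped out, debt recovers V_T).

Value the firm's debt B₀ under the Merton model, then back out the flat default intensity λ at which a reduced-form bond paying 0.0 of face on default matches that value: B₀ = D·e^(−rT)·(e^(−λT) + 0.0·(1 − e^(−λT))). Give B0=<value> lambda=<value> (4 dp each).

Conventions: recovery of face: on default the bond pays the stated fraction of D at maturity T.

B0=173.6934 lambda=0.0491

Work the structural quantities from V₀ = 425.1219 against face 365.8326:
d₁ = [ln(V₀/D) + (r + σ²/2)T] / (σ√T)
   = [ln(425.1219/365.8326) + (0.0546 + 0.5·0.4386²)·7.1810] / (0.4386·√7.1810)
   = [0.150200 + 1.082787] / 1.175333 = 1.049053
d₂ = d₁ − σ√T = 1.049053 − 1.175333 = -0.126280
N(d₁) = 0.852923,  N(d₂) = 0.449755,  e^(−rT) = 0.675648
E₀ = V₀·N(d₁) − D·e^(−rT)·N(d₂)
   = 425.1219·0.852923 − 365.8326·0.675648·0.449755 = 251.428490
B₀ = V₀ − E₀ = 425.1219 − 251.428490 = 173.693410
e^(−λT) = (B₀·e^(rT)/D − 0)/(1 − 0) = (173.6934·1.480060/365.8326 − 0)/1 = 0.70271662
λ = −ln(0.70271662)/7.1810 = 0.049130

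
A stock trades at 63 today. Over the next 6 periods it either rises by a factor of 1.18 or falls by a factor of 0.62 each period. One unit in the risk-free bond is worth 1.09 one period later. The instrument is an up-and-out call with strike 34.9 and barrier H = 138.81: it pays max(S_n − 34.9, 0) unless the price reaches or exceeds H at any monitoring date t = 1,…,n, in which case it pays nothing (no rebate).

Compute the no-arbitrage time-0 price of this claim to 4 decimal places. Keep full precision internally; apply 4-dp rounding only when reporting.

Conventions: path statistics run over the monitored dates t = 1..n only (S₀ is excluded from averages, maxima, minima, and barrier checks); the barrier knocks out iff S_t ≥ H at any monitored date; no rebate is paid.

price = 12.2480

No-arbitrage gives p* = (R−d)/(u−d) = 0.8393: enumerate every path, weight its payoff by its p*-probability, and discount by R^6.
Enumerate all 2^6 = 64 price paths (U = up ×1.18, D = down ×0.62); each path with k up-moves has probability p*^k·(1−p*)^(6−k).
DDDDDD: M=39.0600, payoff=0.0000, prob=0.000017
UDDDDD: M=74.3400, payoff=0.0000, prob=0.000090
DUDDDD: M=46.0908, payoff=0.0000, prob=0.000090
UUDDDD: M=87.7212, payoff=0.0000, prob=0.000470
DDUDDD: M=39.0600, payoff=0.0000, prob=0.000090
UDUDDD: M=74.3400, payoff=0.0000, prob=0.000470
DUUDDD: M=54.3871, payoff=0.0000, prob=0.000470
UUUDDD: M=103.5110, payoff=0.0000, prob=0.002454
DDDUDD: M=39.0600, payoff=0.0000, prob=0.000090
UDDUDD: M=74.3400, payoff=0.0000, prob=0.000470
DUDUDD: M=46.0908, payoff=0.0000, prob=0.000470
UUDUDD: M=87.7212, payoff=0.0000, prob=0.002454
DDUUDD: M=39.0600, payoff=0.0000, prob=0.000470
UDUUDD: M=74.3400, payoff=0.0000, prob=0.002454
DUUUDD: M=64.1768, payoff=0.0000, prob=0.002454
UUUUDD: M=122.1430, payoff=12.0518, prob=0.012816
DDDDUD: M=39.0600, payoff=0.0000, prob=0.000090
UDDDUD: M=74.3400, payoff=0.0000, prob=0.000470
DUDDUD: M=46.0908, payoff=0.0000, prob=0.000470
UUDDUD: M=87.7212, payoff=0.0000, prob=0.002454
DDUDUD: M=39.0600, payoff=0.0000, prob=0.000470
UDUDUD: M=74.3400, payoff=0.0000, prob=0.002454
DUUDUD: M=54.3871, payoff=0.0000, prob=0.002454
UUUDUD: M=103.5110, payoff=12.0518, prob=0.012816
DDDUUD: M=39.0600, payoff=0.0000, prob=0.000470
UDDUUD: M=74.3400, payoff=0.0000, prob=0.002454
DUDUUD: M=46.0908, payoff=0.0000, prob=0.002454
UUDUUD: M=87.7212, payoff=12.0518, prob=0.012816
DDUUUD: M=39.7896, payoff=0.0000, prob=0.002454
UDUUUD: M=75.7287, payoff=12.0518, prob=0.012816
DUUUUD: M=75.7287, payoff=12.0518, prob=0.012816
UUUUUD: M=144.1287, payoff=0.0000, prob=0.066927
DDDDDU: M=39.0600, payoff=0.0000, prob=0.000090
UDDDDU: M=74.3400, payoff=0.0000, prob=0.000470
DUDDDU: M=46.0908, payoff=0.0000, prob=0.000470
UUDDDU: M=87.7212, payoff=0.0000, prob=0.002454
DDUDDU: M=39.0600, payoff=0.0000, prob=0.000470
UDUDDU: M=74.3400, payoff=0.0000, prob=0.002454
DUUDDU: M=54.3871, payoff=0.0000, prob=0.002454
UUUDDU: M=103.5110, payoff=12.0518, prob=0.012816
DDDUDU: M=39.0600, payoff=0.0000, prob=0.000470
UDDUDU: M=74.3400, payoff=0.0000, prob=0.002454
DUDUDU: M=46.0908, payoff=0.0000, prob=0.002454
UUDUDU: M=87.7212, payoff=12.0518, prob=0.012816
DDUUDU: M=39.0600, payoff=0.0000, prob=0.002454
UDUUDU: M=74.3400, payoff=12.0518, prob=0.012816
DUUUDU: M=64.1768, payoff=12.0518, prob=0.012816
UUUUDU: M=122.1430, payoff=54.4598, prob=0.066927
DDDDUU: M=39.0600, payoff=0.0000, prob=0.000470
UDDDUU: M=74.3400, payoff=0.0000, prob=0.002454
DUDDUU: M=46.0908, payoff=0.0000, prob=0.002454
UUDDUU: M=87.7212, payoff=12.0518, prob=0.012816
DDUDUU: M=39.0600, payoff=0.0000, prob=0.002454
UDUDUU: M=74.3400, payoff=12.0518, prob=0.012816
DUUDUU: M=54.3871, payoff=12.0518, prob=0.012816
UUUDUU: M=103.5110, payoff=54.4598, prob=0.066927
DDDUUU: M=39.0600, payoff=0.0000, prob=0.002454
UDDUUU: M=74.3400, payoff=12.0518, prob=0.012816
DUDUUU: M=46.9518, payoff=12.0518, prob=0.012816
UUDUUU: M=89.3598, payoff=54.4598, prob=0.066927
DDUUUU: M=46.9518, payoff=12.0518, prob=0.012816
UDUUUU: M=89.3598, payoff=54.4598, prob=0.066927
DUUUUU: M=89.3598, payoff=54.4598, prob=0.066927
UUUUUU: M=170.0719, payoff=0.0000, prob=0.349510
Price = Σ prob·payoff / R^6 = 20.541066 / 1.677100 = 12.2480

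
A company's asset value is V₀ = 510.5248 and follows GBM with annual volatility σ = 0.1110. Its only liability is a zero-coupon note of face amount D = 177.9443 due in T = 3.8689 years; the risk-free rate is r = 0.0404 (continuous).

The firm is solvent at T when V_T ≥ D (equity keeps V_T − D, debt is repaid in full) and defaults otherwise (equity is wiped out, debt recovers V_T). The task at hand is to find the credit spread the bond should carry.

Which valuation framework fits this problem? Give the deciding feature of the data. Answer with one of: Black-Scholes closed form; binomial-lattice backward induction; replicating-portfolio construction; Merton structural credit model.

framework: Merton structural credit model

Key observation: the asked-for credit quantity lives on the firm's capital structure — asset value, asset volatility, debt face 177.9443 — which is the structural model's domain.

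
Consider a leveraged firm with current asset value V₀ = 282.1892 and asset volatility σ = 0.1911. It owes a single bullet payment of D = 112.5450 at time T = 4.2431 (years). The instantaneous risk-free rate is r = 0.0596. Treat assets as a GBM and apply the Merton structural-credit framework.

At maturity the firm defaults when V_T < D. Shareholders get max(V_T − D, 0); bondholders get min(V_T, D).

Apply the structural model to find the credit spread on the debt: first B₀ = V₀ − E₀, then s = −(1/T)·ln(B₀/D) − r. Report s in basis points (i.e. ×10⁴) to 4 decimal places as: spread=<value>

spread=0.6780

Apply the equity-as-call identities (strike 112.5450, horizon 4.2431 years):
d₁ = [ln(V₀/D) + (r + σ²/2)T] / (σ√T)
   = [ln(282.1892/112.5450) + (0.0596 + 0.5·0.1911²)·4.2431] / (0.1911·√4.2431)
   = [0.919225 + 0.330366] / 0.393643 = 3.174428
d₂ = d₁ − σ√T = 3.174428 − 0.393643 = 2.780785
N(d₁) = 0.999249,  N(d₂) = 0.997289,  e^(−rT) = 0.776554
E₀ = V₀·N(d₁) − D·e^(−rT)·N(d₂)
   = 282.1892·0.999249 − 112.5450·0.776554·0.997289 = 194.817040
B₀ = V₀ − E₀ = 282.1892 − 194.817040 = 87.372160
spread = −(1/T)·ln(B₀/D) − r = −(1/4.2431)·ln(87.372160/112.5450) − 0.0596 = 0.00006780
in basis points: 0.00006780 × 10⁴ = 0.6780 bp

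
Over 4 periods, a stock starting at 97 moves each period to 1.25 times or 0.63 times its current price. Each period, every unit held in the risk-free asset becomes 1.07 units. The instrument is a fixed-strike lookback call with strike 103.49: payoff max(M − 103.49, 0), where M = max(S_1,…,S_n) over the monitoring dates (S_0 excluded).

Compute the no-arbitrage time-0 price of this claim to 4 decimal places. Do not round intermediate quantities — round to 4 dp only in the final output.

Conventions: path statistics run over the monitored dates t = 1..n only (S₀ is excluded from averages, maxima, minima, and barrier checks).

With p* = (R−d)/(u−d) = 0.7097, sum probability × payoff across the paths and divide by R^4.
Enumerate all 2^4 = 16 price paths (U = up ×1.25, D = down ×0.63); each path with k up-moves has probability p*^k·(1−p*)^(4−k).
DDDD: M=61.1100, payoff=0.0000, prob=0.007104
UDDD: M=121.2500, payoff=17.7600, prob=0.017366
DUDD: M=76.3875, payoff=0.0000, prob=0.017366
UUDD: M=151.5625, payoff=48.0725, prob=0.042451
DDUD: M=61.1100, payoff=0.0000, prob=0.017366
UDUD: M=121.2500, payoff=17.7600, prob=0.042451
DUUD: M=95.4844, payoff=0.0000, prob=0.042451
UUUD: M=189.4531, payoff=85.9631, prob=0.103768
DDDU: M=61.1100, payoff=0.0000, prob=0.017366
UDDU: M=121.2500, payoff=17.7600, prob=0.042451
DUDU: M=76.3875, payoff=0.0000, prob=0.042451
UUDU: M=151.5625, payoff=48.0725, prob=0.103768
DDUU: M=61.1100, payoff=0.0000, prob=0.042451
UDUU: M=121.2500, payoff=17.7600, prob=0.103768
DUUU: M=119.3555, payoff=15.8655, prob=0.103768
UUUU: M=236.8164, payoff=133.3264, prob=0.253655
Price = Σ prob·payoff / R^4 = 55.073792 / 1.310796 = 42.0155

price = 42.0155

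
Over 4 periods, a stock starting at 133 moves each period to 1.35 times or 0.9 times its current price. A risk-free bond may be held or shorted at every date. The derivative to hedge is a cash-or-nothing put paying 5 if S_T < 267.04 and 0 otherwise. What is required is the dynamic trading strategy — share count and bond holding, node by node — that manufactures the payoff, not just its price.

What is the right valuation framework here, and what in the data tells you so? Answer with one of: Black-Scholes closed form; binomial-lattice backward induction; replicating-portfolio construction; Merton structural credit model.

Key observation: the deliverable is the dynamic trading strategy on the 4-step tree (spot 133, moves 1.35 and 0.9), so the valuation must go through the node-by-node replicating-portfolio solve.

framework: replicating-portfolio construction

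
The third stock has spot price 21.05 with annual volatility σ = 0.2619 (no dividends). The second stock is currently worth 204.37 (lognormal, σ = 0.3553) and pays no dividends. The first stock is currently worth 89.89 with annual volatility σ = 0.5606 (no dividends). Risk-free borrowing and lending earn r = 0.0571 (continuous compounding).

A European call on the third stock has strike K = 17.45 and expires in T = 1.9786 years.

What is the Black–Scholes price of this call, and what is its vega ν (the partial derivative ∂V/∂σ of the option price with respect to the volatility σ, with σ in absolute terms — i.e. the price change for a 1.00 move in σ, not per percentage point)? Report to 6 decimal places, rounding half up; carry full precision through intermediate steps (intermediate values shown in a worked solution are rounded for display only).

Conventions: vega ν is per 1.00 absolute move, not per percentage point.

price = 6.236380
ν = 7.164613

σ√T = 0.2619·√1.9786 = 0.368396
d₁ = (ln(S/K) + (r+σ²/2)T) / (σ√T) = (ln(21.05/17.45) + (0.0571+0.2619²/2)·1.9786) / 0.368396 = (0.187561 + 0.180836) / 0.368396 = 1.000003
d₂ = d₁ − σ√T = 1.000003 − 0.368396 = 0.631607
e^{−rT} = 0.893170
N(d₁) = 0.841345,  N(d₂) = 0.736178
Call price V = S·N(d₁) − K·e^{−rT}·N(d₂) = 17.710321 − 11.473941 = 6.236380
φ(d₁) = (1/√(2π))·e^{−d₁²/2} = 0.241970
ν = S·φ(d₁)·√T = 7.164613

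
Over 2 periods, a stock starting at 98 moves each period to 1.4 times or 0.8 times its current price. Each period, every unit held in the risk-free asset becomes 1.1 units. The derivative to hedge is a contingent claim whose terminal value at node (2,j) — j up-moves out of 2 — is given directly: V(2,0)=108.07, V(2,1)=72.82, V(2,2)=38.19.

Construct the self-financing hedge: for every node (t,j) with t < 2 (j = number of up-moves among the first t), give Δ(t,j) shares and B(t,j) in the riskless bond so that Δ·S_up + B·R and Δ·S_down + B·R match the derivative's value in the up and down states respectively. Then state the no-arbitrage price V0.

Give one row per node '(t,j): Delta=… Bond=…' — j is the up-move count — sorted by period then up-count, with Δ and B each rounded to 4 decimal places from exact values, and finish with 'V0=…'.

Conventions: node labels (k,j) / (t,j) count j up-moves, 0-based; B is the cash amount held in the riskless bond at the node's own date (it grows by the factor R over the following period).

(0,0): Delta=-0.5402 Bond=113.2493
(1,0): Delta=-0.7494 Bond=140.9727
(1,1): Delta=-0.4207 Bond=108.1758
V0=60.3099

Arbitrage-free pricing uses the up-move probability p* = (R−d)/(u−d) = 0.5000, discounting each step at R = 1.1.
Terminal payoffs: V(2,0)=108.0700, V(2,1)=72.8200, V(2,2)=38.1900
Node (1,0) S=78.4000: V=(p*·72.8200+(1−p*)·108.0700)/1.1=82.2227; Δ=(72.8200−108.0700)/(109.7600−62.7200)=-0.7494; B=V−Δ·S=140.9727
Node (1,1) S=137.2000: V=(p*·38.1900+(1−p*)·72.8200)/1.1=50.4591; Δ=(38.1900−72.8200)/(192.0800−109.7600)=-0.4207; B=V−Δ·S=108.1758
Node (0,0) S=98.0000: V=(p*·50.4591+(1−p*)·82.2227)/1.1=60.3099; Δ=(50.4591−82.2227)/(137.2000−78.4000)=-0.5402; B=V−Δ·S=113.2493
As a check, the time-0 holding Δ(0,0)·S0 + B(0,0) comes to 60.3099 — exactly V0.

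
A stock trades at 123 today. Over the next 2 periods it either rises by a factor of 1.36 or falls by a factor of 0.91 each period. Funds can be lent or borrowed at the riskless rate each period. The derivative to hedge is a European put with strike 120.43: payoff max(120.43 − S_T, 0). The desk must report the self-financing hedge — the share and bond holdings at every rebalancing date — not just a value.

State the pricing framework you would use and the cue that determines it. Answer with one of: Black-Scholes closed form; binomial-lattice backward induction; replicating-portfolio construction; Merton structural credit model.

Key observation: the deliverable is the dynamic trading strategy on the 2-step tree (spot 123, moves 1.36 and 0.91), so the valuation must go through the node-by-node replicating-portfolio solve.

framework: replicating-portfolio construction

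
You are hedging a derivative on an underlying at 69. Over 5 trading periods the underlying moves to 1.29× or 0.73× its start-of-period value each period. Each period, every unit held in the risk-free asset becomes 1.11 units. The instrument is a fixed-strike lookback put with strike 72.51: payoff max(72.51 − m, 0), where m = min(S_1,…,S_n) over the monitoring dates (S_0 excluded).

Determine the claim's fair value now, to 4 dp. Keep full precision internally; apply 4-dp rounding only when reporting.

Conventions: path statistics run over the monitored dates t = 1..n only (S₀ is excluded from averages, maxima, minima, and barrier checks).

price = 8.4634

Under the martingale measure an up-move has probability p* = 0.6786; value the claim as the probability-weighted average of per-path payoffs, discounted 5 periods at R = 1.11.
Enumerate all 2^5 = 32 price paths (U = up ×1.29, D = down ×0.73); each path with k up-moves has probability p*^k·(1−p*)^(5−k).
DDDDD: m=14.3042, payoff=58.2058, prob=0.003431
UDDDD: m=25.2773, payoff=47.2327, prob=0.007243
DUDDD: m=25.2773, payoff=47.2327, prob=0.007243
UUDDD: m=44.6681, payoff=27.8419, prob=0.015291
DDUDD: m=25.2773, payoff=47.2327, prob=0.007243
UDUDD: m=44.6681, payoff=27.8419, prob=0.015291
DUUDD: m=44.6681, payoff=27.8419, prob=0.015291
UUUDD: m=78.9340, payoff=0.0000, prob=0.032282
DDDUD: m=25.2773, payoff=47.2327, prob=0.007243
UDDUD: m=44.6681, payoff=27.8419, prob=0.015291
DUDUD: m=44.6681, payoff=27.8419, prob=0.015291
UUDUD: m=78.9340, payoff=0.0000, prob=0.032282
DDUUD: m=36.7701, payoff=35.7399, prob=0.015291
UDUUD: m=64.9773, payoff=7.5327, prob=0.032282
DUUUD: m=50.3700, payoff=22.1400, prob=0.032282
UUUUD: m=89.0100, payoff=0.0000, prob=0.068150
DDDDU: m=19.5948, payoff=52.9152, prob=0.007243
UDDDU: m=34.6264, payoff=37.8836, prob=0.015291
DUDDU: m=34.6264, payoff=37.8836, prob=0.015291
UUDDU: m=61.1891, payoff=11.3209, prob=0.032282
DDUDU: m=34.6264, payoff=37.8836, prob=0.015291
UDUDU: m=61.1891, payoff=11.3209, prob=0.032282
DUUDU: m=50.3700, payoff=22.1400, prob=0.032282
UUUDU: m=89.0100, payoff=0.0000, prob=0.068150
DDDUU: m=26.8422, payoff=45.6678, prob=0.015291
UDDUU: m=47.4334, payoff=25.0766, prob=0.032282
DUDUU: m=47.4334, payoff=25.0766, prob=0.032282
UUDUU: m=83.8207, payoff=0.0000, prob=0.068150
DDUUU: m=36.7701, payoff=35.7399, prob=0.032282
UDUUU: m=64.9773, payoff=7.5327, prob=0.068150
DUUUU: m=50.3700, payoff=22.1400, prob=0.068150
UUUUU: m=89.0100, payoff=0.0000, prob=0.143873
Price = Σ prob·payoff / R^5 = 14.261334 / 1.685058 = 8.4634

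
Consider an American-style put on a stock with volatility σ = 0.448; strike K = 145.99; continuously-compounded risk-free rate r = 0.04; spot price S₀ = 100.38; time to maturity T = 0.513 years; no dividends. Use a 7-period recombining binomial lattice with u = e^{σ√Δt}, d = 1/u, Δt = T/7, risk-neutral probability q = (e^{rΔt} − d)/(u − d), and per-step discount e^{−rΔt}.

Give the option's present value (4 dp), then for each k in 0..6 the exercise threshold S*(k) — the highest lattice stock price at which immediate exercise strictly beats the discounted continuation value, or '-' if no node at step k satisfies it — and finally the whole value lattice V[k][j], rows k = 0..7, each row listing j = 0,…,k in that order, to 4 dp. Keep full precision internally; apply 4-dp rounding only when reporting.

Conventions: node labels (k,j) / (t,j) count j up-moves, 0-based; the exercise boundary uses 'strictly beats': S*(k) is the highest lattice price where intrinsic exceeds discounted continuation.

price = 46.4100
boundary = - 88.9152 78.7599 88.9152 100.3800 113.3230 127.9350
tree:
46.4100
57.0748 35.2219
67.2301 45.7830 24.0770
76.2256 57.0748 33.9167 13.6403
84.1936 67.2301 45.6100 21.5461 5.2201
91.2516 76.2256 57.0748 32.6670 9.7159 0.4162
97.5035 84.1936 67.2301 45.6100 18.0550 0.8055 0.0000
103.0413 91.2516 76.2256 57.0748 32.6670 1.5590 0.0000 0.0000

Δt=0.07329  u=1.12894  d=0.88579  q=0.48179  discount=0.99707
step 7 (expiry): payoffs max(K−S,0) = 103.0413 91.2516 76.2256 57.0748 32.6670 1.5590 0.0000 0.0000
step 6: (k=6,j=0): S=48.4865, K−S=97.5035, hold=97.0762 ⇒ V=97.5035 exercise | (k=6,j=1): S=61.7964, K−S=84.1936, hold=83.7663 ⇒ V=84.1936 exercise | (k=6,j=2): S=78.7599, K−S=67.2301, hold=66.8028 ⇒ V=67.2301 exercise | (k=6,j=3): S=100.3800, K−S=45.6100, hold=45.1827 ⇒ V=45.6100 exercise | (k=6,j=4): S=127.9350, K−S=18.0550, hold=17.6277 ⇒ V=18.0550 exercise | (k=6,j=5): S=163.0540, K−S=0.0000, hold=0.8055 ⇒ V=0.8055 continue | (k=6,j=6): S=207.8134, K−S=0.0000, hold=0.0000 ⇒ V=0.0000 continue  boundary S*=127.9350
step 5: (k=5,j=0): S=54.7384, K−S=91.2516, hold=90.8243 ⇒ V=91.2516 exercise | (k=5,j=1): S=69.7644, K−S=76.2256, hold=75.7982 ⇒ V=76.2256 exercise | (k=5,j=2): S=88.9152, K−S=57.0748, hold=56.6474 ⇒ V=57.0748 exercise | (k=5,j=3): S=113.3230, K−S=32.6670, hold=32.2396 ⇒ V=32.6670 exercise | (k=5,j=4): S=144.4310, K−S=1.5590, hold=9.7159 ⇒ V=9.7159 continue | (k=5,j=5): S=184.0782, K−S=0.0000, hold=0.4162 ⇒ V=0.4162 continue  boundary S*=113.3230
step 4: (k=4,j=0): S=61.7964, K−S=84.1936, hold=83.7663 ⇒ V=84.1936 exercise | (k=4,j=1): S=78.7599, K−S=67.2301, hold=66.8028 ⇒ V=67.2301 exercise | (k=4,j=2): S=100.3800, K−S=45.6100, hold=45.1827 ⇒ V=45.6100 exercise | (k=4,j=3): S=127.9350, K−S=18.0550, hold=21.5461 ⇒ V=21.5461 continue | (k=4,j=4): S=163.0540, K−S=0.0000, hold=5.2201 ⇒ V=5.2201 continue  boundary S*=100.3800
step 3: (k=3,j=0): S=69.7644, K−S=76.2256, hold=75.7982 ⇒ V=76.2256 exercise | (k=3,j=1): S=88.9152, K−S=57.0748, hold=56.6474 ⇒ V=57.0748 exercise | (k=3,j=2): S=113.3230, K−S=32.6670, hold=33.9167 ⇒ V=33.9167 continue | (k=3,j=3): S=144.4310, K−S=1.5590, hold=13.6403 ⇒ V=13.6403 continue  boundary S*=88.9152
step 2: (k=2,j=0): S=78.7599, K−S=67.2301, hold=66.8028 ⇒ V=67.2301 exercise | (k=2,j=1): S=100.3800, K−S=45.6100, hold=45.7830 ⇒ V=45.7830 continue | (k=2,j=2): S=127.9350, K−S=18.0550, hold=24.0770 ⇒ V=24.0770 continue  boundary S*=78.7599
step 1: (k=1,j=0): S=88.9152, K−S=57.0748, hold=56.7305 ⇒ V=57.0748 exercise | (k=1,j=1): S=113.3230, K−S=32.6670, hold=35.2219 ⇒ V=35.2219 continue  boundary S*=88.9152
step 0: (k=0,j=0): S=100.3800, K−S=45.6100, hold=46.4100 ⇒ V=46.4100 continue  boundary S*=-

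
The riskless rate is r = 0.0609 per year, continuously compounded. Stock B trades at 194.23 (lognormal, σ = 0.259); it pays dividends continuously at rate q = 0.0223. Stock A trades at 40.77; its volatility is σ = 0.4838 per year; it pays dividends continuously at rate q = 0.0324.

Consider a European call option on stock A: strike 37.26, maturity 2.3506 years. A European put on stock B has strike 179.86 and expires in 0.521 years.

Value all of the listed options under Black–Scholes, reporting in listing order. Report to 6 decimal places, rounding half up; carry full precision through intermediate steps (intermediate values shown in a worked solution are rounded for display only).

[stock A call K=37.26]
σ√T = 0.4838·√2.3506 = 0.741746
d₁ = (ln(S/K) + (r−q+σ²/2)T) / (σ√T) = (ln(40.77/37.26) + (0.0609−0.0324+0.4838²/2)·2.3506) / 0.741746 = (0.090026 + 0.342086) / 0.741746 = 0.582560
d₂ = d₁ − σ√T = 0.582560 − 0.741746 = -0.159186
e^{−rT} = 0.866623
e^{−qT} = 0.926668
N(d₁) = 0.719905,  N(d₂) = 0.436761
price = S·e^{−qT}·N(d₁) − K·e^{−rT}·N(d₂) = 27.198220 − 14.103181 = 13.095040
[stock B put K=179.86]
σ√T = 0.259·√0.521 = 0.186947
d₁ = (ln(S/K) + (r−q+σ²/2)T) / (σ√T) = (ln(194.23/179.86) + (0.0609−0.0223+0.259²/2)·0.521) / 0.186947 = (0.076864 + 0.037585) / 0.186947 = 0.612203
d₂ = d₁ − σ√T = 0.612203 − 0.186947 = 0.425255
e^{−rT} = 0.968769
e^{−qT} = 0.988449
N(−d₁) = 0.270202,  N(−d₂) = 0.335325
price = K·e^{−rT}·N(−d₂) − S·e^{−qT}·N(−d₁) = 58.428016 − 51.875099 = 6.552917

price(stock A call K=37.26) = 13.095040
price(stock B put K=179.86) = 6.552917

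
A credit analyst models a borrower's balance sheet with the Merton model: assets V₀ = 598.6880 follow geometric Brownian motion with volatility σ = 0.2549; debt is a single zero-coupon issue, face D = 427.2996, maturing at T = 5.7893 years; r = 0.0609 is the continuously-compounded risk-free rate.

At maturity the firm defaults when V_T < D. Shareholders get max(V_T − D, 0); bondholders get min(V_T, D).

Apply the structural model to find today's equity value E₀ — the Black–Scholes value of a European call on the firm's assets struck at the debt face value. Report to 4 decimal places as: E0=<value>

E0=314.8193

With assets at 598.6880 and a single debt payment of 427.2996 at 5.7893 years:
d₁ = [ln(V₀/D) + (r + σ²/2)T] / (σ√T)
   = [ln(598.6880/427.2996) + (0.0609 + 0.5·0.2549²)·5.7893] / (0.2549·√5.7893)
   = [0.337255 + 0.540645] / 0.613314 = 1.431405
d₂ = d₁ − σ√T = 1.431405 − 0.613314 = 0.818091
N(d₁) = 0.923843,  N(d₂) = 0.793347,  e^(−rT) = 0.702881
E₀ = V₀·N(d₁) − D·e^(−rT)·N(d₂)
   = 598.6880·0.923843 − 427.2996·0.702881·0.793347 = 314.819264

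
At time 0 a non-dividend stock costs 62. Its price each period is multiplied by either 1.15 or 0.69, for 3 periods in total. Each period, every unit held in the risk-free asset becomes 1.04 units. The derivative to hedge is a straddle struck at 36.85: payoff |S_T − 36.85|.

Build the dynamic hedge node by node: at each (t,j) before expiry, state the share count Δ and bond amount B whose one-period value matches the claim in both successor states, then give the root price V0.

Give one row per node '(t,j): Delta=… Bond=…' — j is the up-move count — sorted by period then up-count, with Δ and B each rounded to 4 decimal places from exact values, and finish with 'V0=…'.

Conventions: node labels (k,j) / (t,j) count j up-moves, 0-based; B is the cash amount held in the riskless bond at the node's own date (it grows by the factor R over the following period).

Arbitrage-free pricing uses the up-move probability p* = (R−d)/(u−d) = 0.7609, discounting each step at R = 1.04.
Terminal payoffs: V(3,0)=16.4824, V(3,1)=2.9041, V(3,2)=19.7265, V(3,3)=57.4442
  t=2,j=0: stock 29.5182 → up 33.9459 (V=2.9041), down 20.3676 (V=16.4824). Price 5.9145; hedge Δ=-1.0000, bond B=35.4327.
  t=2,j=1: stock 49.1970 → up 56.5765 (V=19.7265), down 33.9459 (V=2.9041). Price 15.0998; hedge Δ=0.7434, bond B=-21.4708.
  t=2,j=2: stock 81.9950 → up 94.2942 (V=57.4442), down 56.5765 (V=19.7265). Price 46.5623; hedge Δ=1.0000, bond B=-35.4327.
  t=1,j=0: stock 42.7800 → up 49.1970 (V=15.0998), down 29.5182 (V=5.9145). Price 12.4070; hedge Δ=0.4668, bond B=-7.5610.
  t=1,j=1: stock 71.3000 → up 81.9950 (V=46.5623), down 49.1970 (V=15.0998). Price 37.5372; hedge Δ=0.9593, bond B=-30.8596.
  t=0,j=0: stock 62.0000 → up 71.3000 (V=37.5372), down 42.7800 (V=12.4070). Price 30.3152; hedge Δ=0.8811, bond B=-24.3156.
As a check, the time-0 holding Δ(0,0)·S0 + B(0,0) comes to 30.3152 — exactly V0.

(0,0): Delta=0.8811 Bond=-24.3156
(1,0): Delta=0.4668 Bond=-7.5610
(1,1): Delta=0.9593 Bond=-30.8596
(2,0): Delta=-1.0000 Bond=35.4327
(2,1): Delta=0.7434 Bond=-21.4708
(2,2): Delta=1.0000 Bond=-35.4327
V0=30.3152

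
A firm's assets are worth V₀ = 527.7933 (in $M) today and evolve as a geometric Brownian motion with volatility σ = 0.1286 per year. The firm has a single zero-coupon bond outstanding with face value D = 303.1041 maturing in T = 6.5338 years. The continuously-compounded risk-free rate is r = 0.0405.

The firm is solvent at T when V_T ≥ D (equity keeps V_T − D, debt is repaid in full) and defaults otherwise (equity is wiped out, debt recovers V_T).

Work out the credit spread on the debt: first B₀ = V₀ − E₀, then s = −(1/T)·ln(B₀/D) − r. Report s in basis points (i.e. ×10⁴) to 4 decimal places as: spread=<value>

With assets at 527.7933 and a single debt payment of 303.1041 at 6.5338 years:
d₁ = [ln(V₀/D) + (r + σ²/2)T] / (σ√T)
   = [ln(527.7933/303.1041) + (0.0405 + 0.5·0.1286²)·6.5338] / (0.1286·√6.5338)
   = [0.554628 + 0.318647] / 0.328718 = 2.656606
d₂ = d₁ − σ√T = 2.656606 − 0.328718 = 2.327888
N(d₁) = 0.996053,  N(d₂) = 0.990041,  e^(−rT) = 0.767498
E₀ = V₀·N(d₁) − D·e^(−rT)·N(d₂)
   = 527.7933·0.996053 − 303.1041·0.767498·0.990041 = 295.395202
B₀ = V₀ − E₀ = 527.7933 − 295.395202 = 232.398098
spread = −(1/T)·ln(B₀/D) − r = −(1/6.5338)·ln(232.398098/303.1041) − 0.0405 = 0.00015390
in basis points: 0.00015390 × 10⁴ = 1.5390 bp

spread=1.5390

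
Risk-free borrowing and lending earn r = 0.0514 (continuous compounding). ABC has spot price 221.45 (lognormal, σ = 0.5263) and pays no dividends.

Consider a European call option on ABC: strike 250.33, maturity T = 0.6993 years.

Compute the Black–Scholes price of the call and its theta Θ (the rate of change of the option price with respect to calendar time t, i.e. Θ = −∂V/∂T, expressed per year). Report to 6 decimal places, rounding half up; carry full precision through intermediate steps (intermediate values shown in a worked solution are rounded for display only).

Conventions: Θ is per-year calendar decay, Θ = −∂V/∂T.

price = 31.060653
Θ = -31.993415

σ√T = 0.5263·√0.6993 = 0.440114
d₁ = (ln(S/K) + (r+σ²/2)T) / (σ√T) = (ln(221.45/250.33) + (0.0514+0.5263²/2)·0.6993) / 0.440114 = (-0.122583 + 0.132794) / 0.440114 = 0.023201
d₂ = d₁ − σ√T = 0.023201 − 0.440114 = -0.416913
e^{−rT} = 0.964694
N(d₁) = 0.509255,  N(d₂) = 0.338371
Call price V = S·N(d₁) − K·e^{−rT}·N(d₂) = 112.774499 − 81.713846 = 31.060653
φ(d₁) = (1/√(2π))·e^{−d₁²/2} = 0.398835
Θ = −S·φ(d₁)·σ/(2√T) − r·K·e^{−rT}·N(d₂) = −27.793323 − 4.200092 = -31.993415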